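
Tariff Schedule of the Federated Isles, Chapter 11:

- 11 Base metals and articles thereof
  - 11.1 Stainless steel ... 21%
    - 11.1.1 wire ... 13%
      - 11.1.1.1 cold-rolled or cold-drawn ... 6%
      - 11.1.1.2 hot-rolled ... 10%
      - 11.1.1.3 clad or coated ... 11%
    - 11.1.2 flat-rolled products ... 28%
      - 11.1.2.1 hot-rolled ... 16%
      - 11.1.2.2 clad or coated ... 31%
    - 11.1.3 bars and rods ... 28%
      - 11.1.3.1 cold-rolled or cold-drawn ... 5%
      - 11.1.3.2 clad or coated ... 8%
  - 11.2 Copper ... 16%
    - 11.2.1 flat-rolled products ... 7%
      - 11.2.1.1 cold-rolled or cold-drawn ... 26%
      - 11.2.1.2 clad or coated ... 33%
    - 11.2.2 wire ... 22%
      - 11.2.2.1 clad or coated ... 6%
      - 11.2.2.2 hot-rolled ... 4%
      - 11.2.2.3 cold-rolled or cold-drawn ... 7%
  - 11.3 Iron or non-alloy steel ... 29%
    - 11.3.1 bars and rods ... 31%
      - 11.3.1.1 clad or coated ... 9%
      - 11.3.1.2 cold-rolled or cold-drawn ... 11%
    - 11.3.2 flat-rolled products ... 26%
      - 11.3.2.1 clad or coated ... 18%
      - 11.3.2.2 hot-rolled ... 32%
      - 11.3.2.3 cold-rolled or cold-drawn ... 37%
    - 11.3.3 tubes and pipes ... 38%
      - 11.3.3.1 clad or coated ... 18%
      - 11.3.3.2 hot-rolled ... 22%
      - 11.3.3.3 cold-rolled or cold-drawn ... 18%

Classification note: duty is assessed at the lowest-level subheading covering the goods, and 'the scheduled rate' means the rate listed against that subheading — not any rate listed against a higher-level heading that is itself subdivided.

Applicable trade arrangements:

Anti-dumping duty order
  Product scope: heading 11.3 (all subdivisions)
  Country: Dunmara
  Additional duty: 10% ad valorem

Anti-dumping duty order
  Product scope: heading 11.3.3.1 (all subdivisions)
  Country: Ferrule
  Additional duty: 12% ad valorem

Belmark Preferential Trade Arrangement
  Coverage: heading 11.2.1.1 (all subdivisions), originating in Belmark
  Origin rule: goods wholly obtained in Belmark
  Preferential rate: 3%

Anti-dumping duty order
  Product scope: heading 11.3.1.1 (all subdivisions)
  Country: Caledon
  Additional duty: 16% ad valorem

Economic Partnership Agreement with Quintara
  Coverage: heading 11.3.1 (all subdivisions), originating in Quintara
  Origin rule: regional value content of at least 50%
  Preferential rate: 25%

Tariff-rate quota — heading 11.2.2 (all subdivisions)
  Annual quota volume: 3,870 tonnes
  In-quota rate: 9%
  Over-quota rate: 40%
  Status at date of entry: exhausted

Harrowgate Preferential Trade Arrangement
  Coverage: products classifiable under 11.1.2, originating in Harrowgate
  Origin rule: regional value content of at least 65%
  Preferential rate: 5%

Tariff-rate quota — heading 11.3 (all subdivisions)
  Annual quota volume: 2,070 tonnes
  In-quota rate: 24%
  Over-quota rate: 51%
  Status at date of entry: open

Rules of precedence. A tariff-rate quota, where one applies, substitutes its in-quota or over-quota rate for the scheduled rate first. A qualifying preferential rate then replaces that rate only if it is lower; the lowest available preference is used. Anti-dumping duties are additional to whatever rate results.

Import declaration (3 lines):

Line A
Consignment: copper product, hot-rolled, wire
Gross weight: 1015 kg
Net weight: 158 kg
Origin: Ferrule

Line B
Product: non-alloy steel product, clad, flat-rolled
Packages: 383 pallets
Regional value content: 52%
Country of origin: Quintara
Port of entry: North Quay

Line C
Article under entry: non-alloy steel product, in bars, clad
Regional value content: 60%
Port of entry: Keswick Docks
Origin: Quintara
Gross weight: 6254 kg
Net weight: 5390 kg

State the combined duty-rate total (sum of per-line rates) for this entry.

Line A: copper → 11.2; wire → 11.2.2; hot-rolled → 11.2.2.2. Scheduled 4%. quota on 11.2.2 exhausted → over-quota 40%. → 40%.
Line B: non-alloy steel → 11.3; flat-rolled → 11.3.2; clad → 11.3.2.1. Scheduled 18%. quota on 11.3 open → in-quota 24%; Quintara agreement on 11.3.1: 11.3.2.1 not covered. → 24%.
Line C: non-alloy steel → 11.3; in bars → 11.3.1; clad → 11.3.1.1. Scheduled 9%. quota on 11.3 open → in-quota 24%; Quintara agreement on 11.3.1: RVC ≥ 50% → 25% available; preference 25% not lower than 24% → no reduction. → 24%.
Sum: 40% + 24% + 24% = 88%.

88%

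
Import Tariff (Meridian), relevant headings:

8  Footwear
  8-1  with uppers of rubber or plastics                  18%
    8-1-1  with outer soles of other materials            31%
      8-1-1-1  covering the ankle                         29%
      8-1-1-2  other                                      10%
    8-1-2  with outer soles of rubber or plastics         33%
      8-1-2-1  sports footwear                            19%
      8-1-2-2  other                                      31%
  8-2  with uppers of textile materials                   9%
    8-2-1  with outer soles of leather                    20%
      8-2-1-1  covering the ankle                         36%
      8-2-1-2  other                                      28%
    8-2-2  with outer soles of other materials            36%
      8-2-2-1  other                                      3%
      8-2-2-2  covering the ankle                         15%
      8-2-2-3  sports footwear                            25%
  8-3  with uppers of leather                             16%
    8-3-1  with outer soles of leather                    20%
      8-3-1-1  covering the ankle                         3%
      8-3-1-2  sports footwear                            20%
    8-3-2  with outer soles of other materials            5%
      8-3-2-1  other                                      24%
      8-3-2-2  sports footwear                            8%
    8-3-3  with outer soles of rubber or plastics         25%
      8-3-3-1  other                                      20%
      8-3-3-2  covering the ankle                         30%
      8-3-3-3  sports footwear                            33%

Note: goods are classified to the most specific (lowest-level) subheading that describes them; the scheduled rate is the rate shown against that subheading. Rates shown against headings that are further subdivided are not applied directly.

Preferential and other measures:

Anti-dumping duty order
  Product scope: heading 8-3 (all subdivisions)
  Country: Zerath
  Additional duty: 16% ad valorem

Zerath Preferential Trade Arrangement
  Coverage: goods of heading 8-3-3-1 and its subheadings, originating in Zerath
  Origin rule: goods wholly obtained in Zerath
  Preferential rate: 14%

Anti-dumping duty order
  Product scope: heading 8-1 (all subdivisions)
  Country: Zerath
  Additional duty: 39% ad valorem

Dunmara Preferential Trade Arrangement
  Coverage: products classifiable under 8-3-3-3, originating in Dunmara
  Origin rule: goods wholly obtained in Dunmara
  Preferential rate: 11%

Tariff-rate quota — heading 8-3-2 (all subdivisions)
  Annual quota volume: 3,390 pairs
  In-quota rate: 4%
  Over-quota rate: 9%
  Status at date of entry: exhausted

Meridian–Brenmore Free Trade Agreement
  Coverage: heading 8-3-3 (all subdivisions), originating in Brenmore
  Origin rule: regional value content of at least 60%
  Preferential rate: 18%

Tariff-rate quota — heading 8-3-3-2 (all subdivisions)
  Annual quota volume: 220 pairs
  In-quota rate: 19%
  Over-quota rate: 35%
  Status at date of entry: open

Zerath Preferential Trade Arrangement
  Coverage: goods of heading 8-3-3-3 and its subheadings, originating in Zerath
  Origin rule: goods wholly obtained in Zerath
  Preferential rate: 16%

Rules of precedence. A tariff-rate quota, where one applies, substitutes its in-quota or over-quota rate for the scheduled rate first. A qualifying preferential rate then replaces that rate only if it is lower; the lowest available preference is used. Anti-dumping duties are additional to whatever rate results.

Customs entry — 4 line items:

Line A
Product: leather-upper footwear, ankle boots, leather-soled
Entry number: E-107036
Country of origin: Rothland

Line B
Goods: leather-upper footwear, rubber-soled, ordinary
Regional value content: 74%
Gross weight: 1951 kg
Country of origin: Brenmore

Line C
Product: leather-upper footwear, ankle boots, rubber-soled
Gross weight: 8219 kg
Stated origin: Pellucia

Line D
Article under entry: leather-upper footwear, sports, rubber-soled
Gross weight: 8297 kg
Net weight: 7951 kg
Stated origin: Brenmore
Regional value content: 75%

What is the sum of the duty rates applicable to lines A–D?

Line A: leather-upper → 8-3; leather-soled → 8-3-1; ankle boots → 8-3-1-1. Scheduled 3%. No special measure applies. → 3%.
Line B: leather-upper → 8-3; rubber-soled → 8-3-3; ordinary → 8-3-3-1. Scheduled 20%. Brenmore agreement on 8-3-3: RVC ≥ 60% → 18% available; preferential 18%. → 18%.
Line C: leather-upper → 8-3; rubber-soled → 8-3-3; ankle boots → 8-3-3-2. Scheduled 30%. quota on 8-3-3-2 open → in-quota 19%. → 19%.
Line D: leather-upper → 8-3; rubber-soled → 8-3-3; sports → 8-3-3-3. Scheduled 33%. Brenmore agreement on 8-3-3: RVC ≥ 60% → 18% available; preferential 18%. → 18%.
Sum: 3% + 18% + 19% + 18% = 58%.

58%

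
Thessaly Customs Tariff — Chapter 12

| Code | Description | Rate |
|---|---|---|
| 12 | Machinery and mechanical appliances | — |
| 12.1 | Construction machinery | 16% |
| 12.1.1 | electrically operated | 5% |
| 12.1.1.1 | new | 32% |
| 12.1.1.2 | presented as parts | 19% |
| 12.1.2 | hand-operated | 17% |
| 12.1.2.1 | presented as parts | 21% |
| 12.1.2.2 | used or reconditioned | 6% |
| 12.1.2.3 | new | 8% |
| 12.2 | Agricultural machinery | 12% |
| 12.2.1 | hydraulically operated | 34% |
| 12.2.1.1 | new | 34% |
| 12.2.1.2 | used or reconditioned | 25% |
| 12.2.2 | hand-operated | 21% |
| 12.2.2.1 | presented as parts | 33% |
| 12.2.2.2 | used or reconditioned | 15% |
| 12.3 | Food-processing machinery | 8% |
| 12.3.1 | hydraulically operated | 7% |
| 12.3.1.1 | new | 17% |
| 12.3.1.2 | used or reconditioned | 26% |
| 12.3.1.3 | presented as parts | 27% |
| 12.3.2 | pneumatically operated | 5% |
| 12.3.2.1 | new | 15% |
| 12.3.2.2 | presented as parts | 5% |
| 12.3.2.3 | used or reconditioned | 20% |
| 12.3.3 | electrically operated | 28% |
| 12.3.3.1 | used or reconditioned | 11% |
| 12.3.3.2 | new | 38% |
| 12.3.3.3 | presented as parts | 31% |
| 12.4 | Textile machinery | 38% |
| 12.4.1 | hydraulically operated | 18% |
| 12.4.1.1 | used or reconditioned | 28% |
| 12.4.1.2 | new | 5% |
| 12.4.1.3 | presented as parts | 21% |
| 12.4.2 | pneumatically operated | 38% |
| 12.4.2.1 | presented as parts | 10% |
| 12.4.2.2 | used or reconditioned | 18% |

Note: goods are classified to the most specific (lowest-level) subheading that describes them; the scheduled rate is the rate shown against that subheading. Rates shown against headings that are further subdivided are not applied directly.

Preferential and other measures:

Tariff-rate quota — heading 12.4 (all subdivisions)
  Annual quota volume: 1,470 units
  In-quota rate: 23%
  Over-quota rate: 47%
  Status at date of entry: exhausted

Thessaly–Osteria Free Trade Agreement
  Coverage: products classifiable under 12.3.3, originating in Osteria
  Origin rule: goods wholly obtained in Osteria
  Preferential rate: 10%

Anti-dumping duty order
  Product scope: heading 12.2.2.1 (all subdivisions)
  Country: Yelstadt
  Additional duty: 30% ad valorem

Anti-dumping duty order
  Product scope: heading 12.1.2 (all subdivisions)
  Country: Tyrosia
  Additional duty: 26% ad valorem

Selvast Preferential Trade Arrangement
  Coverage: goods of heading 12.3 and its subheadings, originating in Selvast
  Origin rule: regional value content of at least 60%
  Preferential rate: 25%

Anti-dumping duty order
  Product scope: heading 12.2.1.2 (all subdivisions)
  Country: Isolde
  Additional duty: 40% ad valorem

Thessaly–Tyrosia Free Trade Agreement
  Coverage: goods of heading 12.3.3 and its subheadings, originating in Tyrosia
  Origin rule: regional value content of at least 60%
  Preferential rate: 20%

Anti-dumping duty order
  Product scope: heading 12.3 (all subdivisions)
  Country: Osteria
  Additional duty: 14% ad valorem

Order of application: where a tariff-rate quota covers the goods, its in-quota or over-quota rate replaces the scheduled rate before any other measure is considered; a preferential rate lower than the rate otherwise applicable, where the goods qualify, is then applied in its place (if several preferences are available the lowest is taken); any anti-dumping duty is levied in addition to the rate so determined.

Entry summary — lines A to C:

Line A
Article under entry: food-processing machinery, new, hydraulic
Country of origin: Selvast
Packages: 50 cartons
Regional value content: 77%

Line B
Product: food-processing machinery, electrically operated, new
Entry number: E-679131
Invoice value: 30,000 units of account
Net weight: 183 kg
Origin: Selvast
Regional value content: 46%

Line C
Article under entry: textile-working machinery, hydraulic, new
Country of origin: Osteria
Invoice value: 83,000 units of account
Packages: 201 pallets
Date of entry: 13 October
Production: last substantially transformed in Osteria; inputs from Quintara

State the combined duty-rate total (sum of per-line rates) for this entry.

102%

Line A: food-processing → 12.3; hydraulic → 12.3.1; new → 12.3.1.1. Scheduled 17%. Selvast agreement on 12.3: RVC ≥ 60% → 25% available; preference 25% not lower than 17% → no reduction. → 17%.
Line B: food-processing → 12.3; electrically operated → 12.3.3; new → 12.3.3.2. Scheduled 38%. Selvast agreement on 12.3: RVC < 60%. → 38%.
Line C: textile-working → 12.4; hydraulic → 12.4.1; new → 12.4.1.2. Scheduled 5%. quota on 12.4 exhausted → over-quota 47%; Osteria agreement on 12.3.3: 12.4.1.2 not covered. → 47%.
Sum: 17% + 38% + 47% = 102%.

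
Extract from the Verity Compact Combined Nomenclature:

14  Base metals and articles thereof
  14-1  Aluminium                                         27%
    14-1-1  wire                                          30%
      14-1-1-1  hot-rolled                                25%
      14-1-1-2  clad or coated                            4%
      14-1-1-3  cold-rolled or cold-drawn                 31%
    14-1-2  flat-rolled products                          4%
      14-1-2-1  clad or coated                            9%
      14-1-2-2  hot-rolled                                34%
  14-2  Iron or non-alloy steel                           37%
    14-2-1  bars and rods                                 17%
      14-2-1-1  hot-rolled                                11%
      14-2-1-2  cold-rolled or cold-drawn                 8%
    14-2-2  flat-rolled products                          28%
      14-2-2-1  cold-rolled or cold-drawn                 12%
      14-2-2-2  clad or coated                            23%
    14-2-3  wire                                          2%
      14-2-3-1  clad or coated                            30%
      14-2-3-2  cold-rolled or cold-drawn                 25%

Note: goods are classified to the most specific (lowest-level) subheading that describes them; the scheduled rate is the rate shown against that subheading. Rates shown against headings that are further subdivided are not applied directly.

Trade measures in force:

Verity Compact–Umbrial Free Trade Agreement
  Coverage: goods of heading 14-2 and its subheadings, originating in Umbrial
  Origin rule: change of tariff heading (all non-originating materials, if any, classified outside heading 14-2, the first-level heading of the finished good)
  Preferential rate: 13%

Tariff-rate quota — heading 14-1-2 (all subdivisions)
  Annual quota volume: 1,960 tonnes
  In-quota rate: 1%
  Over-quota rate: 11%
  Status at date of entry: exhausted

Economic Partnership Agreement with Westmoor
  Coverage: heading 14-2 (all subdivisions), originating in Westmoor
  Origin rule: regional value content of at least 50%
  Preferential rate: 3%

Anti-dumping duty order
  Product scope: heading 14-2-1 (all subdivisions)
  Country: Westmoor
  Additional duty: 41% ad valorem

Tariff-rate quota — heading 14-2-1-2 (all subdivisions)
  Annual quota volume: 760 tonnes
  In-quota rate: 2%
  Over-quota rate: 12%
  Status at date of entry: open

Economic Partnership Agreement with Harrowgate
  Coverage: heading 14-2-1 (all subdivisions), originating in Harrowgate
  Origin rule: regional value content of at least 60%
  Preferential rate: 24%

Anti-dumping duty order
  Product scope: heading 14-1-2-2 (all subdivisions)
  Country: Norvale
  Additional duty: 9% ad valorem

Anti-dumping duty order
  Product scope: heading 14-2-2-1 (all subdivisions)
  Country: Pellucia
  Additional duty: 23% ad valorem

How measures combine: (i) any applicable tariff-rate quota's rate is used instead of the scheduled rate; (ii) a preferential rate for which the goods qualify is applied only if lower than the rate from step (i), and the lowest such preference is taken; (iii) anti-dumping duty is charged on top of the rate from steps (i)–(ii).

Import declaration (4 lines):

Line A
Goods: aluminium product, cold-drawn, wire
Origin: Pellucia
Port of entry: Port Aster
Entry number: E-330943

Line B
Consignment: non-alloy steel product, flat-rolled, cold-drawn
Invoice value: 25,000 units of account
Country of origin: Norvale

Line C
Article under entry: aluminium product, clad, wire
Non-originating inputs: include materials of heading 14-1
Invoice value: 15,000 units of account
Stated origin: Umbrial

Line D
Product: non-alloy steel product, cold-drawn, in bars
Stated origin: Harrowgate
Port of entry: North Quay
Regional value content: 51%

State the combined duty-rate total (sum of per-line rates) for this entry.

Line A: aluminium → 14-1; wire → 14-1-1; cold-drawn → 14-1-1-3. Scheduled 31%. No special measure applies. → 31%.
Line B: non-alloy steel → 14-2; flat-rolled → 14-2-2; cold-drawn → 14-2-2-1. Scheduled 12%. No special measure applies. → 12%.
Line C: aluminium → 14-1; wire → 14-1-1; clad → 14-1-1-2. Scheduled 4%. Umbrial agreement on 14-2: 14-1-1-2 not covered. → 4%.
Line D: non-alloy steel → 14-2; in bars → 14-2-1; cold-drawn → 14-2-1-2. Scheduled 8%. quota on 14-2-1-2 open → in-quota 2%; Harrowgate agreement on 14-2-1: RVC < 60%. → 2%.
Sum: 31% + 12% + 4% + 2% = 49%.

49%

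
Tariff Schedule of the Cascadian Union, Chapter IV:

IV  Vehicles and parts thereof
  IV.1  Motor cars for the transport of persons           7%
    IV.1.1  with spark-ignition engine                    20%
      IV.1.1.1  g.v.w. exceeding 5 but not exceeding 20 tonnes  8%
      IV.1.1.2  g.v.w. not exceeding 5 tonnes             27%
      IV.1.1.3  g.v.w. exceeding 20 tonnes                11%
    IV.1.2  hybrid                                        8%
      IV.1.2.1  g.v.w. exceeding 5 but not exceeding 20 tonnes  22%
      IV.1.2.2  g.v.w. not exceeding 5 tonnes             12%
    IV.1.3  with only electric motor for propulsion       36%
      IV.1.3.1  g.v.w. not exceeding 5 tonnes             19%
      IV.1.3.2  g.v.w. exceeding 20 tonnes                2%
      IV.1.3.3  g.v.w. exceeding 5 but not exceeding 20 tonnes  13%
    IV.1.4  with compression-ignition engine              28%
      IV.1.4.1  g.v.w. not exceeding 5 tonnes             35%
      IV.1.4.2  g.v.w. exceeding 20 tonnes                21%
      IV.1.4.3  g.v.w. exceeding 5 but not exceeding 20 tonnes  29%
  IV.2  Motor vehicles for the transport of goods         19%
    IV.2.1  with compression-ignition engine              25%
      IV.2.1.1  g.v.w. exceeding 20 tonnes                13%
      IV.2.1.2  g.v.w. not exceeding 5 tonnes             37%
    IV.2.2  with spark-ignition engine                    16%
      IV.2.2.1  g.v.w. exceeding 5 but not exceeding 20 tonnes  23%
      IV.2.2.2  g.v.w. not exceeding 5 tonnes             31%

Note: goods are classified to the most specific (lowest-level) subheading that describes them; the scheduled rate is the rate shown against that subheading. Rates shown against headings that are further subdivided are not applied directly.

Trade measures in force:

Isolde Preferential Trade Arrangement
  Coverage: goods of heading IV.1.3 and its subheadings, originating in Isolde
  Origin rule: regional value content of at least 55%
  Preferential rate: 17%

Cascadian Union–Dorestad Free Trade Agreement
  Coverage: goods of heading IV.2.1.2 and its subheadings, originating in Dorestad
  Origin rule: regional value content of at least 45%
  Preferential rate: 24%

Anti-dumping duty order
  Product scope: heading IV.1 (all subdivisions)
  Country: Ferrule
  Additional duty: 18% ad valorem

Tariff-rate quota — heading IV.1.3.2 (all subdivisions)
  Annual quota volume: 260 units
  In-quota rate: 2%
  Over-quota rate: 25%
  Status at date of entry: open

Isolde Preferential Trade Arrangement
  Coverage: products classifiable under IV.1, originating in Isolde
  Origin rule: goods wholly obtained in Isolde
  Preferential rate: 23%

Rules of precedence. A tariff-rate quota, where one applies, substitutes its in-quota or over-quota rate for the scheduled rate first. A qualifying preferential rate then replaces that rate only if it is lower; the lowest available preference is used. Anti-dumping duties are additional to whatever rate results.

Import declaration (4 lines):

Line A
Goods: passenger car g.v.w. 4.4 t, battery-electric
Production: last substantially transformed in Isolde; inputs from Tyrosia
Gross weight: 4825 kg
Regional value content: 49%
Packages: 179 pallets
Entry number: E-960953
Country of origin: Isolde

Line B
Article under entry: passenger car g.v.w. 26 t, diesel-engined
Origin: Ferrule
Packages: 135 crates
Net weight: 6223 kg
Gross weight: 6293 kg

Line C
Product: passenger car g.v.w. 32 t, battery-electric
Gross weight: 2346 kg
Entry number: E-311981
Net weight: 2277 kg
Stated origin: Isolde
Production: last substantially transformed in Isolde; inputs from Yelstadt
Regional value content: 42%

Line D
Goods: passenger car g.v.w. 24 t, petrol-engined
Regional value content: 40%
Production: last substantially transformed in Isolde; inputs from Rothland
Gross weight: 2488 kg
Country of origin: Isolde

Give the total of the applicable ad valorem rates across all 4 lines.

Line A: passenger car → IV.1; battery-electric → IV.1.3; g.v.w. 4.4 t → IV.1.3.1. Scheduled 19%. Isolde agreement on IV.1.3: RVC < 55%; Isolde agreement on IV.1: not wholly obtained. → 19%.
Line B: passenger car → IV.1; diesel-engined → IV.1.4; g.v.w. 26 t → IV.1.4.2. Scheduled 21%. anti-dumping (Ferrule, IV.1): +18%; total 21% + 18% = 39%. → 39%.
Line C: passenger car → IV.1; battery-electric → IV.1.3; g.v.w. 32 t → IV.1.3.2. Scheduled 2%. quota on IV.1.3.2 open → in-quota 2%; Isolde agreement on IV.1.3: RVC < 55%; Isolde agreement on IV.1: not wholly obtained. → 2%.
Line D: passenger car → IV.1; petrol-engined → IV.1.1; g.v.w. 24 t → IV.1.1.3. Scheduled 11%. Isolde agreement on IV.1.3: IV.1.1.3 not covered; Isolde agreement on IV.1: not wholly obtained. → 11%.
Sum: 19% + 39% + 2% + 11% = 71%.

71%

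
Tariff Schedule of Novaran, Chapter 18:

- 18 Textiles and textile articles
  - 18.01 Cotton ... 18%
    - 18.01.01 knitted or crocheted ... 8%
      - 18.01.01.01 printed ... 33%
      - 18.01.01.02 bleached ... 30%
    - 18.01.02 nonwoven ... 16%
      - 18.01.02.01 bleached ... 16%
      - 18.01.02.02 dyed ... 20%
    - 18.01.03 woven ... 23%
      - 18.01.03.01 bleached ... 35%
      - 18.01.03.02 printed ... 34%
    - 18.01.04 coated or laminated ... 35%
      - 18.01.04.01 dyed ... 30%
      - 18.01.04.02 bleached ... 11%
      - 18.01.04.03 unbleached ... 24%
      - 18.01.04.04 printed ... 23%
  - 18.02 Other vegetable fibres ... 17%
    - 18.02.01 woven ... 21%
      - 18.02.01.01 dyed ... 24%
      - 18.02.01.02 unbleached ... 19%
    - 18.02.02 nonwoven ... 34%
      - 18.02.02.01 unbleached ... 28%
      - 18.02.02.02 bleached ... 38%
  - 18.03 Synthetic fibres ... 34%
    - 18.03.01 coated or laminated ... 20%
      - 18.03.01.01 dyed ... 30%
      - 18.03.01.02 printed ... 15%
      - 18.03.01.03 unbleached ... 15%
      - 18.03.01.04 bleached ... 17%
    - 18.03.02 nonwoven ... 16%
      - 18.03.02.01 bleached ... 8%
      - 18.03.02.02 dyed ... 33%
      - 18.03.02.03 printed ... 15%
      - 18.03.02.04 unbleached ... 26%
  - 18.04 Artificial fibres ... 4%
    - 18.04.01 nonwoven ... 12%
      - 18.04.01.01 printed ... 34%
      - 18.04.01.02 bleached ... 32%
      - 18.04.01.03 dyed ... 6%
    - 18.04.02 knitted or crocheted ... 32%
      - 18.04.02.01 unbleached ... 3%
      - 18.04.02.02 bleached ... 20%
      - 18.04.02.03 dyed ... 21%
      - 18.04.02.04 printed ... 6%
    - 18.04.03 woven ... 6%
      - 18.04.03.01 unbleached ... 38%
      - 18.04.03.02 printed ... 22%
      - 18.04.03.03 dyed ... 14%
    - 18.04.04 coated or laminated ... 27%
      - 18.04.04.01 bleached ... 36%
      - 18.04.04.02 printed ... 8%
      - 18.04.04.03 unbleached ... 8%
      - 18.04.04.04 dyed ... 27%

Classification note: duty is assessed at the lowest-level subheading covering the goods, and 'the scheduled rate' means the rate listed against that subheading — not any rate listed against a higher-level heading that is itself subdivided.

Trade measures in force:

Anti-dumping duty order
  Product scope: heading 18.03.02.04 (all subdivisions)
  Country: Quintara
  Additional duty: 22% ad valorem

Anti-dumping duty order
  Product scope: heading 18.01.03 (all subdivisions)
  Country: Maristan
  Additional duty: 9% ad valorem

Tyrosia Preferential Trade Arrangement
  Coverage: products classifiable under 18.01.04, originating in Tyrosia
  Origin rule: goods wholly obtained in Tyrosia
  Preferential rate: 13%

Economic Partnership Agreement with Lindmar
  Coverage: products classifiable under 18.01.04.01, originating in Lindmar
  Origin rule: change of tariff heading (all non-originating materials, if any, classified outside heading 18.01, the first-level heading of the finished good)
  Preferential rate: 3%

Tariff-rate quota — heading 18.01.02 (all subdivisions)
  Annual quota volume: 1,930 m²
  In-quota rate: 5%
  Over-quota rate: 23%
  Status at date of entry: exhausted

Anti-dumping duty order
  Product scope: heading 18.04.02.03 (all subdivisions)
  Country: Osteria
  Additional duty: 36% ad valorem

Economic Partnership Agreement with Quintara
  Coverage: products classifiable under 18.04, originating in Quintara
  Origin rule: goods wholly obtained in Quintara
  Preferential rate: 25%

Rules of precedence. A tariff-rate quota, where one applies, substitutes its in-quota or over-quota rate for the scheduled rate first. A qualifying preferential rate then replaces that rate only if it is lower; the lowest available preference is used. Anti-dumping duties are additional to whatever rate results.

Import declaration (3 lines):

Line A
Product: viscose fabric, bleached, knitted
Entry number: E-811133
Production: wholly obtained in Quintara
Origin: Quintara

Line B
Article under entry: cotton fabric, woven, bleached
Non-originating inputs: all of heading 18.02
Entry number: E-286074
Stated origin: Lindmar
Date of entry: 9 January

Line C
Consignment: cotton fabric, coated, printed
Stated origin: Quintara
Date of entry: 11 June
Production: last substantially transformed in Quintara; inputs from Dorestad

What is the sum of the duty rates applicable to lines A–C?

Line A: viscose → 18.04; knitted → 18.04.02; bleached → 18.04.02.02. Scheduled 20%. Quintara agreement on 18.04: wholly obtained → 25% available; preference 25% not lower than 20% → no reduction. → 20%.
Line B: cotton → 18.01; woven → 18.01.03; bleached → 18.01.03.01. Scheduled 35%. Lindmar agreement on 18.01.04.01: 18.01.03.01 not covered. → 35%.
Line C: cotton → 18.01; coated → 18.01.04; printed → 18.01.04.04. Scheduled 23%. Quintara agreement on 18.04: 18.01.04.04 not covered. → 23%.
Sum: 20% + 35% + 23% = 78%.

78%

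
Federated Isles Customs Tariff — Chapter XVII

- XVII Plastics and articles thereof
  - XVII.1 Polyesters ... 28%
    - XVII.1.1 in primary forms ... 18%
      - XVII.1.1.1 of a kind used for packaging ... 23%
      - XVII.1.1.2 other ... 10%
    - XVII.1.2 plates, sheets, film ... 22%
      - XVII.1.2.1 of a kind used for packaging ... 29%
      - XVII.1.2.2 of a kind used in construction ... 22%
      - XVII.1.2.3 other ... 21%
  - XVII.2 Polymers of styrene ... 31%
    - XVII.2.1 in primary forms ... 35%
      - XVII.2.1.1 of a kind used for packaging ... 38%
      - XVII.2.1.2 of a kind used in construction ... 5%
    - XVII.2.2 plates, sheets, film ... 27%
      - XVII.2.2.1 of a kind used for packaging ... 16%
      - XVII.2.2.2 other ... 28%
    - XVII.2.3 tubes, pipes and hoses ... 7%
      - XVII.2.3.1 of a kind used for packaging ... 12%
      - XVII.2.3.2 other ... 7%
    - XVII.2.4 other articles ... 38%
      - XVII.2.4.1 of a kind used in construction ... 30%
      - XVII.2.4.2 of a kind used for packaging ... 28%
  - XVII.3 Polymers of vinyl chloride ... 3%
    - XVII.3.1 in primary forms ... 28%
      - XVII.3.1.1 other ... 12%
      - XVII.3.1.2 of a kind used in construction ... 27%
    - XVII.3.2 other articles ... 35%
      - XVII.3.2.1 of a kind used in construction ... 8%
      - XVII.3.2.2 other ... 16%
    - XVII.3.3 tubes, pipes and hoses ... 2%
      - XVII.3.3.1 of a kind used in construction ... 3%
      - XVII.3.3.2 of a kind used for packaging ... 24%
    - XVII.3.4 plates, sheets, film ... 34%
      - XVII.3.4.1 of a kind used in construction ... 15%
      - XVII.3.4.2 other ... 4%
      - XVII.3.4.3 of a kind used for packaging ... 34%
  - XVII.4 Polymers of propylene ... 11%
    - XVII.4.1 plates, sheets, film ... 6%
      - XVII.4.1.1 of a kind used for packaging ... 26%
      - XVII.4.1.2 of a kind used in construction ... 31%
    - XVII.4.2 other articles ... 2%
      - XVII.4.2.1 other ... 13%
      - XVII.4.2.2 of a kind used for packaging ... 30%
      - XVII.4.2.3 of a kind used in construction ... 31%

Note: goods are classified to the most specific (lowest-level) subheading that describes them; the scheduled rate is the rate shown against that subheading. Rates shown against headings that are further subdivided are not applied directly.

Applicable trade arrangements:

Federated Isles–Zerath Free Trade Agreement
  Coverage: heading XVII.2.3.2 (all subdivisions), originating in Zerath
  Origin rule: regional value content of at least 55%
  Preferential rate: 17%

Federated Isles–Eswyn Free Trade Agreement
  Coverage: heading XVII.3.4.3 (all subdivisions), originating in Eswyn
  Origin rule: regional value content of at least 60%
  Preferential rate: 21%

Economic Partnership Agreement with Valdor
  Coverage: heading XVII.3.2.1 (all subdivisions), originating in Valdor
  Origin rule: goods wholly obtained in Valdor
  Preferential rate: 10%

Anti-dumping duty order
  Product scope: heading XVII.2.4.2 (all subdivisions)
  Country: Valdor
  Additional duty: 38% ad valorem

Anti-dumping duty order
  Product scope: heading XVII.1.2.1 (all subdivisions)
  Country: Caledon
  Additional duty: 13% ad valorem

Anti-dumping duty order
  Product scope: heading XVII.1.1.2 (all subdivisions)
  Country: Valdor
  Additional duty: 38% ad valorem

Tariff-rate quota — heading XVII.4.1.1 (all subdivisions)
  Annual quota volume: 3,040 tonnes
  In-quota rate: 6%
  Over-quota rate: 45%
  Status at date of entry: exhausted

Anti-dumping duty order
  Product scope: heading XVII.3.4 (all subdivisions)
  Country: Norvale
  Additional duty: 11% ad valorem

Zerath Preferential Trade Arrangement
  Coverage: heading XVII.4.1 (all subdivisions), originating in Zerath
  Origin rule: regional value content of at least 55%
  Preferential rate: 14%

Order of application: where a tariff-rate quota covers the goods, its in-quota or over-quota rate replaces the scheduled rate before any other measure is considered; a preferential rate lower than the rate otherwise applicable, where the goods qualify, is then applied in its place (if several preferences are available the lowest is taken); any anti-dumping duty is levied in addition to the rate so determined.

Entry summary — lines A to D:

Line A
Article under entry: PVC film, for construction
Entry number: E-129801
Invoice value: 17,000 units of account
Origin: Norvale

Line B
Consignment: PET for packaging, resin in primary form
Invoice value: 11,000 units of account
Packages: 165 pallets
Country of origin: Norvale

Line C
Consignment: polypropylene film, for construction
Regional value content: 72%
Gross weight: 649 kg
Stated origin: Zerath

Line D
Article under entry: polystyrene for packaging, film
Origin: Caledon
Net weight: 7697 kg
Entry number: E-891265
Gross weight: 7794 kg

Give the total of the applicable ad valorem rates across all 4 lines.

Line A: PVC → XVII.3; film → XVII.3.4; for construction → XVII.3.4.1. Scheduled 15%. anti-dumping (Norvale, XVII.3.4): +11%; total 15% + 11% = 26%. → 26%.
Line B: PET → XVII.1; resin in primary form → XVII.1.1; for packaging → XVII.1.1.1. Scheduled 23%. No special measure applies. → 23%.
Line C: polypropylene → XVII.4; film → XVII.4.1; for construction → XVII.4.1.2. Scheduled 31%. Zerath agreement on XVII.2.3.2: XVII.4.1.2 not covered; Zerath agreement on XVII.4.1: RVC ≥ 55% → 14% available; preferential 14%. → 14%.
Line D: polystyrene → XVII.2; film → XVII.2.2; for packaging → XVII.2.2.1. Scheduled 16%. No special measure applies. → 16%.
Sum: 26% + 23% + 14% + 16% = 79%.

79%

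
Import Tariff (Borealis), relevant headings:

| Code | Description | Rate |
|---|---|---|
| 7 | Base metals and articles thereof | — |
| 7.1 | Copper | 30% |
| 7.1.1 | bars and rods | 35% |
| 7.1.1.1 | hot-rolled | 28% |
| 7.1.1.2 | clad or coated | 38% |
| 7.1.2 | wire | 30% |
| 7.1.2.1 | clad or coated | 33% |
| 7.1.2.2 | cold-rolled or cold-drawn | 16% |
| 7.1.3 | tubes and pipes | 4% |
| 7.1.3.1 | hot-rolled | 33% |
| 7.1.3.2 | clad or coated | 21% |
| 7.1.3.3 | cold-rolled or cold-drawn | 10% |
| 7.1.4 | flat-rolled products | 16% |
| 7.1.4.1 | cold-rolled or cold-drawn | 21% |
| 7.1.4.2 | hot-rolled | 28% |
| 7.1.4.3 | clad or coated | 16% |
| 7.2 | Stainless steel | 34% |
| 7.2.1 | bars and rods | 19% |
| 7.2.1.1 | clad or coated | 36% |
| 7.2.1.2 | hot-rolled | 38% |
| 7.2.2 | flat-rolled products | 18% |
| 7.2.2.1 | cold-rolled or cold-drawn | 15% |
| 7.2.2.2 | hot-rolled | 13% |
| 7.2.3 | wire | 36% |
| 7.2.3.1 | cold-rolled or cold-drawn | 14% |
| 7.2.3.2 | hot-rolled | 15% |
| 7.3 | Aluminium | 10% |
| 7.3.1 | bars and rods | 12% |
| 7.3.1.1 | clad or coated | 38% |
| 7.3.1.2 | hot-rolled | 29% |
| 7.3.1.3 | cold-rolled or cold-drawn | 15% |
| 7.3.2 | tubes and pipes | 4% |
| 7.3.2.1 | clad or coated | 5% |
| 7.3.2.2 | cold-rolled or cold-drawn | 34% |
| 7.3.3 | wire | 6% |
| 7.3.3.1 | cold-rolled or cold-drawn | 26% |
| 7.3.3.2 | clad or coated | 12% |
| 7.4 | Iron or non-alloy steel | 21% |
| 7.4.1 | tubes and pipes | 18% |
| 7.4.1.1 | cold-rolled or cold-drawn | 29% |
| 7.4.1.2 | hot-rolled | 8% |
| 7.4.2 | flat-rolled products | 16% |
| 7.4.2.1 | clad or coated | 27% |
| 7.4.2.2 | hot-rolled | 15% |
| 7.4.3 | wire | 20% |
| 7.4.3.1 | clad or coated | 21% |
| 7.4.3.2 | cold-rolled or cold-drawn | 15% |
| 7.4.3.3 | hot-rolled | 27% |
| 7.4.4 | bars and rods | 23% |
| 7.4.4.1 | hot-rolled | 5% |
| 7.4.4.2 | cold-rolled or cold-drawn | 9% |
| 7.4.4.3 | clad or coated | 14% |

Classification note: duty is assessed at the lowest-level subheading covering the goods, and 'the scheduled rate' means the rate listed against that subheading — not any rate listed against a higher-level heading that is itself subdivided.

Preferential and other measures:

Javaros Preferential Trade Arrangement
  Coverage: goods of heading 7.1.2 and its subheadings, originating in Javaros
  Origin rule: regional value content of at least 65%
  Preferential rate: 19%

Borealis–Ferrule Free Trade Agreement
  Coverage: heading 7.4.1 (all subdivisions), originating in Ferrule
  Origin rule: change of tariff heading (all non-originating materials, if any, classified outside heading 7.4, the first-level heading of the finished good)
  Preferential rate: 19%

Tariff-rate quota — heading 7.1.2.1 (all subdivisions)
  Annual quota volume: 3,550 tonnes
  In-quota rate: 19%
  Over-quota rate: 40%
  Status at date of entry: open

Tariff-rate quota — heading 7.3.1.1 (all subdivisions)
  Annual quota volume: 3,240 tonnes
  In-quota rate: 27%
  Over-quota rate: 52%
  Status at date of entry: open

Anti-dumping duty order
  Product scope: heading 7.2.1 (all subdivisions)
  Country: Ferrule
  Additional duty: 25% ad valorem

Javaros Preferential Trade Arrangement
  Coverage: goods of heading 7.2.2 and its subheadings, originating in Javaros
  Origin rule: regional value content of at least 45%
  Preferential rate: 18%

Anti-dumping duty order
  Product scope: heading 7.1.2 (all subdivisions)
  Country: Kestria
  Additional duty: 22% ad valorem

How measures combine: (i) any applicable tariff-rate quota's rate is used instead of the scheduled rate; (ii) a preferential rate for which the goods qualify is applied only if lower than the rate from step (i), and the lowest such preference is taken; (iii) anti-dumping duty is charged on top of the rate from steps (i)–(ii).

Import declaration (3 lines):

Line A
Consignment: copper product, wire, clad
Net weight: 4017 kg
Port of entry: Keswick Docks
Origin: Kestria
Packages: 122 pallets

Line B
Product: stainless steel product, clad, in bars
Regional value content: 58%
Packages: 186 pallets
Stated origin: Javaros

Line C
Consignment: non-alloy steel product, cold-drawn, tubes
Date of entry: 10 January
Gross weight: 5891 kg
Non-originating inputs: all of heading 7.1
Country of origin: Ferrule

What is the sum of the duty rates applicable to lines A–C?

96%

Line A: copper → 7.1; wire → 7.1.2; clad → 7.1.2.1. Scheduled 33%. quota on 7.1.2.1 open → in-quota 19%; anti-dumping (Kestria, 7.1.2): +22%; total 19% + 22% = 41%. → 41%.
Line B: stainless steel → 7.2; in bars → 7.2.1; clad → 7.2.1.1. Scheduled 36%. Javaros agreement on 7.1.2: 7.2.1.1 not covered; Javaros agreement on 7.2.2: 7.2.1.1 not covered. → 36%.
Line C: non-alloy steel → 7.4; tubes → 7.4.1; cold-drawn → 7.4.1.1. Scheduled 29%. Ferrule agreement on 7.4.1: CTH met → 19% available; preferential 19%. → 19%.
Sum: 41% + 36% + 19% = 96%.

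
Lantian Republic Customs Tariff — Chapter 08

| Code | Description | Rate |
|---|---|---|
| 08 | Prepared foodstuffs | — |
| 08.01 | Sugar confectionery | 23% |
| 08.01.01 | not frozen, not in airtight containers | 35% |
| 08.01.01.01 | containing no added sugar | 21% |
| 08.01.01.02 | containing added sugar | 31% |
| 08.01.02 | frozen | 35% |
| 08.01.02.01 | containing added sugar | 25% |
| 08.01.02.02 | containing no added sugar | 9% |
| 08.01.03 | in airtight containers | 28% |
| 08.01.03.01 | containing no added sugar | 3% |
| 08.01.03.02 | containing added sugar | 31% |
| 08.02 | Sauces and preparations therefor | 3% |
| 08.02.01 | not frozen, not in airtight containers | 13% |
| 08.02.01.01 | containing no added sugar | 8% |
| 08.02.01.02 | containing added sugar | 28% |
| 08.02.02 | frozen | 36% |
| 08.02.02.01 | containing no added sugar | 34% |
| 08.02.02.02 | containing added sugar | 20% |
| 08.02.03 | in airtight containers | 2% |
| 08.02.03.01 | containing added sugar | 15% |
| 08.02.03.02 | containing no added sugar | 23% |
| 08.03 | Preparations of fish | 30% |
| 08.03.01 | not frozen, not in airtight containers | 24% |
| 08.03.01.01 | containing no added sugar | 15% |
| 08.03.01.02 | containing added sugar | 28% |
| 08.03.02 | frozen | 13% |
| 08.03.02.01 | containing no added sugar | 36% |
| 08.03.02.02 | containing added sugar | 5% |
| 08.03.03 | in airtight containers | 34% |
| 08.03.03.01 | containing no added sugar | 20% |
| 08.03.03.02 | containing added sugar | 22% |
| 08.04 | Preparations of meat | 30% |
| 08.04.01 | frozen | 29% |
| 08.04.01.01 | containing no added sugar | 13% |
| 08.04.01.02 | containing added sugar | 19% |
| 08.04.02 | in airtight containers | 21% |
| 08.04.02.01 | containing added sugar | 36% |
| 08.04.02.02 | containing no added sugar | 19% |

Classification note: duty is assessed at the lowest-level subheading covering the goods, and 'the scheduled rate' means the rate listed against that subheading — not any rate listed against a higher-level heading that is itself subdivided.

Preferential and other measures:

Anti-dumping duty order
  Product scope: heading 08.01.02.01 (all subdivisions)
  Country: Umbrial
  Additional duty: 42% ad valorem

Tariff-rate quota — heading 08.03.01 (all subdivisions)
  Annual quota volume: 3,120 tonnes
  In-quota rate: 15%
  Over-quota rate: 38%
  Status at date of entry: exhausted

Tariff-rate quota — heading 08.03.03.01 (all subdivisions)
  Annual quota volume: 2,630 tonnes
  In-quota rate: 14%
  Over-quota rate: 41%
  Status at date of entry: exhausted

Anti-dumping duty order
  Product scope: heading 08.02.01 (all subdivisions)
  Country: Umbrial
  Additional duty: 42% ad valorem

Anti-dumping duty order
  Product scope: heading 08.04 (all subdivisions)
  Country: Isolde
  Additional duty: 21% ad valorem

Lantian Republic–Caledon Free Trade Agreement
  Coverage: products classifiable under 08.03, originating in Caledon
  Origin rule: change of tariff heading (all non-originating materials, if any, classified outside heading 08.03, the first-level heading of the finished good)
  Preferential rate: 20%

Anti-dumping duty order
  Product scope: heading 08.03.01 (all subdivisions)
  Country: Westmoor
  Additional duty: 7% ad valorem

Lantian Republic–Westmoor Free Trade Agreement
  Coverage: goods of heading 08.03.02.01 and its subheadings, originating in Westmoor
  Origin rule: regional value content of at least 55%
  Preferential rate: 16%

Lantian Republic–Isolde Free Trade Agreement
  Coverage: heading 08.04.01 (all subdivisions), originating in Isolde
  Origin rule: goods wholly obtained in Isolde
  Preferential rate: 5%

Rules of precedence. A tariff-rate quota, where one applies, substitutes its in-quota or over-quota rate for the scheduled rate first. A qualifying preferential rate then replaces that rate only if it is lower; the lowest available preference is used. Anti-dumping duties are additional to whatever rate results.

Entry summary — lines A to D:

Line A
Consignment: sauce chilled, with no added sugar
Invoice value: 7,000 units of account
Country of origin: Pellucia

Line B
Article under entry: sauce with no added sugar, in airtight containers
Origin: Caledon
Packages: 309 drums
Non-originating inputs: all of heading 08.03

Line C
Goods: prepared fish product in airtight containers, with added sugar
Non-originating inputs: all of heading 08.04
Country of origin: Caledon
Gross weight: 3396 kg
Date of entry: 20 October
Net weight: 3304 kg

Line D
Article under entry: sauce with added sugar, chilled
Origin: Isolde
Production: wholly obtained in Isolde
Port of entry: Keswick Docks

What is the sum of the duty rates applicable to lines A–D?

79%

Line A: sauce → 08.02; chilled → 08.02.01; with no added sugar → 08.02.01.01. Scheduled 8%. No special measure applies. → 8%.
Line B: sauce → 08.02; in airtight containers → 08.02.03; with no added sugar → 08.02.03.02. Scheduled 23%. Caledon agreement on 08.03: 08.02.03.02 not covered. → 23%.
Line C: prepared fish product → 08.03; in airtight containers → 08.03.03; with added sugar → 08.03.03.02. Scheduled 22%. Caledon agreement on 08.03: CTH met → 20% available; preferential 20%. → 20%.
Line D: sauce → 08.02; chilled → 08.02.01; with added sugar → 08.02.01.02. Scheduled 28%. Isolde agreement on 08.04.01: 08.02.01.02 not covered. → 28%.
Sum: 8% + 23% + 20% + 28% = 79%.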